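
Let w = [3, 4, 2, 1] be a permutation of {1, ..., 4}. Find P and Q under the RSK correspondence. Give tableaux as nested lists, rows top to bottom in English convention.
P = [[1, 4], [2], [3]], Q = [[1, 2], [3], [4]]

Insert each entry of the permutation into P by Schensted row insertion, recording in Q the position of each new cell.

Insert 3: appended to row 1. P = [[3]], Q = [[1]].
Insert 4: appended to row 1. P = [[3, 4]], Q = [[1, 2]].
Insert 2: 2 bumps 3 from row 1; 3 starts row 2. P = [[2, 4], [3]], Q = [[1, 2], [3]].
Insert 1: 1 bumps 2 from row 1; 2 bumps 3 from row 2; 3 starts row 3. P = [[1, 4], [2], [3]], Q = [[1, 2], [3], [4]].

So P = [[1, 4], [2], [3]], Q = [[1, 2], [3], [4]].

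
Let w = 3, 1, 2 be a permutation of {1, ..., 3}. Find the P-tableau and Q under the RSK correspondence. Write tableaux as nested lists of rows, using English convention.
Insert each entry of the permutation into P by Schensted row insertion, recording in Q the position of each new cell.

Insert 3: appended to row 1. P = [[3]], Q = [[1]].
Insert 1: 1 bumps 3 from row 1; 3 starts row 2. P = [[1], [3]], Q = [[1], [2]].
Insert 2: appended to row 1. P = [[1, 2], [3]], Q = [[1, 3], [2]].

So P = [[1, 2], [3]], Q = [[1, 3], [2]].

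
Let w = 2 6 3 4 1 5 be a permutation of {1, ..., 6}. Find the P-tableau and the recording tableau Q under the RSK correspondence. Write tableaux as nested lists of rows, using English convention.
Insert each entry of the permutation into P by Schensted row insertion, recording in Q the position of each new cell.

Insert 2: appended to row 1. P = [[2]].
Insert 6: appended to row 1. P = [[2, 6]].
Insert 3: 3 bumps 6 from row 1; 6 starts row 2. P = [[2, 3], [6]].
Insert 4: appended to row 1. P = [[2, 3, 4], [6]].
Insert 1: 1 bumps 2 from row 1; 2 bumps 6 from row 2; 6 starts row 3. P = [[1, 3, 4], [2], [6]].
Insert 5: appended to row 1. P = [[1, 3, 4, 5], [2], [6]].

So P = [[1, 3, 4, 5], [2], [6]], Q = [[1, 2, 4, 6], [3], [5]].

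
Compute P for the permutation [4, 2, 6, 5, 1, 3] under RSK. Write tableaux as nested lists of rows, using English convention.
P = [[1, 3], [2, 5], [4, 6]]

After inserting 4: P = [[4]].
After inserting 2: P = [[2], [4]].
After inserting 6: P = [[2, 6], [4]].
After inserting 5: P = [[2, 5], [4, 6]].
After inserting 1: P = [[1, 5], [2, 6], [4]].
After inserting 3: P = [[1, 3], [2, 5], [4, 6]].

So P = [[1, 3], [2, 5], [4, 6]].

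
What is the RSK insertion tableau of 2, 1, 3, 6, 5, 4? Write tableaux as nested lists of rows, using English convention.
P = [[1, 3, 4], [2, 5], [6]]

After inserting 2: P = [[2]].
After inserting 1: P = [[1], [2]].
After inserting 3: P = [[1, 3], [2]].
After inserting 6: P = [[1, 3, 6], [2]].
After inserting 5: P = [[1, 3, 5], [2, 6]].
After inserting 4: P = [[1, 3, 4], [2, 5], [6]].

So P = [[1, 3, 4], [2, 5], [6]].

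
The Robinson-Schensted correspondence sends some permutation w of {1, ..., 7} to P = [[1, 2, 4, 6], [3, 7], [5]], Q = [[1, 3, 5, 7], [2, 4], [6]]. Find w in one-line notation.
Reverse the RSK construction: for i from n down to 1, find the cell of Q containing i, remove the entry at that cell from P, and reverse-bump it up through P; the value ejected from row 1 is w(i).

Step i=7: Q has 7 at row 1, column 4; remove that cell from P, ejecting 6. So w(7) = 6. P is now [[1, 2, 4], [3, 7], [5]].
Step i=6: Q has 6 at row 3, column 1; remove 5 from row 3 of P and reverse-bump: 5 enters row 2 and ejects 3; 3 enters row 1 and ejects 2. So w(6) = 2. P is now [[1, 3, 4], [5, 7]].
Step i=5: Q has 5 at row 1, column 3; remove that cell from P, ejecting 4. So w(5) = 4. P is now [[1, 3], [5, 7]].
Step i=4: Q has 4 at row 2, column 2; remove 7 from row 2 of P and reverse-bump: 7 enters row 1 and ejects 3. So w(4) = 3. P is now [[1, 7], [5]].
Step i=3: Q has 3 at row 1, column 2; remove that cell from P, ejecting 7. So w(3) = 7. P is now [[1], [5]].
Step i=2: Q has 2 at row 2, column 1; remove 5 from row 2 of P and reverse-bump: 5 enters row 1 and ejects 1. So w(2) = 1. P is now [[5]].
Step i=1: Q has 1 at row 1, column 1; remove that cell from P, ejecting 5. So w(1) = 5. P is now [].

So w = 5 1 7 3 4 2 6.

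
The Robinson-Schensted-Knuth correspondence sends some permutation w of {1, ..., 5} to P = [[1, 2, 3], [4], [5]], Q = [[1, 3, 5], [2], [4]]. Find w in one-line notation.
Reverse the RSK construction: for i from n down to 1, find the cell of Q containing i, remove the entry at that cell from P, and reverse-bump it up through P; the value ejected from row 1 is w(i).

Step i=5: Q has 5 at row 1, column 3; remove that cell from P, ejecting 3. So w(5) = 3. P is now [[1, 2], [4], [5]].
Step i=4: Q has 4 at row 3, column 1; remove 5 from row 3 of P and reverse-bump: 5 enters row 2 and ejects 4; 4 enters row 1 and ejects 2. So w(4) = 2. P is now [[1, 4], [5]].
Step i=3: Q has 3 at row 1, column 2; remove that cell from P, ejecting 4. So w(3) = 4. P is now [[1], [5]].
Step i=2: Q has 2 at row 2, column 1; remove 5 from row 2 of P and reverse-bump: 5 enters row 1 and ejects 1. So w(2) = 1. P is now [[5]].
Step i=1: Q has 1 at row 1, column 1; remove that cell from P, ejecting 5. So w(1) = 5. P is now [].

So w = 5 1 4 2 3.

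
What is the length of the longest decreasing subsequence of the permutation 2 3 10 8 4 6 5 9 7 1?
5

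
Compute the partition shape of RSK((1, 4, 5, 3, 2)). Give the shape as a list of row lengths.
Row-insert each entry into an empty tableau.

After inserting 1: P = [[1]].
After inserting 4: P = [[1, 4]].
After inserting 5: P = [[1, 4, 5]].
After inserting 3: P = [[1, 3, 5], [4]].
After inserting 2: P = [[1, 2, 5], [3], [4]].

The final insertion tableau P = [[1, 2, 5], [3], [4]] has shape [3, 1, 1].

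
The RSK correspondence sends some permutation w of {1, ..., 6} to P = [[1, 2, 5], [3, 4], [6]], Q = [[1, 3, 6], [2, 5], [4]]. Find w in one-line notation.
Reverse the RSK construction: for i from n down to 1, find the cell of Q containing i, remove the entry at that cell from P, and reverse-bump it up through P; the value ejected from row 1 is w(i).

Step i=6: Q has 6 at row 1, column 3; remove that cell from P, ejecting 5. So w(6) = 5. P is now [[1, 2], [3, 4], [6]].
Step i=5: Q has 5 at row 2, column 2; remove 4 from row 2 of P and reverse-bump: 4 enters row 1 and ejects 2. So w(5) = 2. P is now [[1, 4], [3], [6]].
Step i=4: Q has 4 at row 3, column 1; remove 6 from row 3 of P and reverse-bump: 6 enters row 2 and ejects 3; 3 enters row 1 and ejects 1. So w(4) = 1. P is now [[3, 4], [6]].
Step i=3: Q has 3 at row 1, column 2; remove that cell from P, ejecting 4. So w(3) = 4. P is now [[3], [6]].
Step i=2: Q has 2 at row 2, column 1; remove 6 from row 2 of P and reverse-bump: 6 enters row 1 and ejects 3. So w(2) = 3. P is now [[6]].
Step i=1: Q has 1 at row 1, column 1; remove that cell from P, ejecting 6. So w(1) = 6. P is now [].

So w = 6 3 4 1 2 5.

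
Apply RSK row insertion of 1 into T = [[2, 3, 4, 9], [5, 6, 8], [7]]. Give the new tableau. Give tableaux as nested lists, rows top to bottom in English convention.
In row 1, 1 replaces 2 (the leftmost entry greater than 1); 2 is bumped to row 2. In row 2, 2 replaces 5 (the leftmost entry greater than 2); 5 is bumped to row 3. In row 3, 5 replaces 7 (the leftmost entry greater than 5); 7 is bumped to row 4. 7 starts a new row 4. The new tableau is [[1, 3, 4, 9], [2, 6, 8], [5], [7]].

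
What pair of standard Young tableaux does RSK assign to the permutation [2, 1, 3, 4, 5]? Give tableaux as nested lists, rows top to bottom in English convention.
Insert each entry of the permutation into P by Schensted row insertion, recording in Q the position of each new cell.

Insert 2: appended to row 1. P = [[2]].
Insert 1: 1 bumps 2 from row 1; 2 starts row 2. P = [[1], [2]].
Insert 3: appended to row 1. P = [[1, 3], [2]].
Insert 4: appended to row 1. P = [[1, 3, 4], [2]].
Insert 5: appended to row 1. P = [[1, 3, 4, 5], [2]].

So P = [[1, 3, 4, 5], [2]], Q = [[1, 3, 4, 5], [2]].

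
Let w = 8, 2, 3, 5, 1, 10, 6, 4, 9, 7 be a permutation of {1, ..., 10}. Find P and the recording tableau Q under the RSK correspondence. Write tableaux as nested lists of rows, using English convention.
P = [[1, 3, 4, 6, 7], [2, 5, 9], [8, 10]], Q = [[1, 3, 4, 6, 9], [2, 7, 10], [5, 8]]

Insert each entry of the permutation into P by Schensted row insertion, recording in Q the position of each new cell.

Insert 8: appended to row 1. P = [[8]].
Insert 2: 2 bumps 8 from row 1; 8 starts row 2. P = [[2], [8]].
Insert 3: appended to row 1. P = [[2, 3], [8]].
Insert 5: appended to row 1. P = [[2, 3, 5], [8]].
Insert 1: 1 bumps 2 from row 1; 2 bumps 8 from row 2; 8 starts row 3. P = [[1, 3, 5], [2], [8]].
Insert 10: appended to row 1. P = [[1, 3, 5, 10], [2], [8]].
Insert 6: 6 bumps 10 from row 1; 10 appends to row 2. P = [[1, 3, 5, 6], [2, 10], [8]].
Insert 4: 4 bumps 5 from row 1; 5 bumps 10 from row 2; 10 appends to row 3. P = [[1, 3, 4, 6], [2, 5], [8, 10]].
Insert 9: appended to row 1. P = [[1, 3, 4, 6, 9], [2, 5], [8, 10]].
Insert 7: 7 bumps 9 from row 1; 9 appends to row 2. P = [[1, 3, 4, 6, 7], [2, 5, 9], [8, 10]].

So P = [[1, 3, 4, 6, 7], [2, 5, 9], [8, 10]], Q = [[1, 3, 4, 6, 9], [2, 7, 10], [5, 8]].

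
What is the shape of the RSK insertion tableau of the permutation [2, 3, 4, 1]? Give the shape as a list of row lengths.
[3, 1]

RSK row insertion gives P = [[1, 3, 4], [2]], which has shape [3, 1].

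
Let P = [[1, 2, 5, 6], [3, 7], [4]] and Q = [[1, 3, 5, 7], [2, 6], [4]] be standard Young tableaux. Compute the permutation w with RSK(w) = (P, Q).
4 1 3 2 7 5 6

Reverse RSK: for i = n, n-1, ..., 1, locate i in Q, remove the corresponding corner cell from P, and reverse-bump its entry up through P; the value ejected from row 1 is w(i).

So w = 4 1 3 2 7 5 6.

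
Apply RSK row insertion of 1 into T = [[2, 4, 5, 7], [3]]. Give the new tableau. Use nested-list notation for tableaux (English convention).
In row 1, 1 replaces 2 (the leftmost entry greater than 1); 2 is bumped to row 2. In row 2, 2 replaces 3 (the leftmost entry greater than 2); 3 is bumped to row 3. 3 starts a new row 3. The new tableau is [[1, 4, 5, 7], [2], [3]].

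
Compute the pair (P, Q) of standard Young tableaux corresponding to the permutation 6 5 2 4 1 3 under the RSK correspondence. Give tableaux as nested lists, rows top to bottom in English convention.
P = [[1, 3], [2, 4], [5], [6]], Q = [[1, 4], [2, 6], [3], [5]]

Insert each entry of the permutation into P by Schensted row insertion, recording in Q the position of each new cell.

Insert 6: appended to row 1. P = [[6]].
Insert 5: 5 bumps 6 from row 1; 6 starts row 2. P = [[5], [6]].
Insert 2: 2 bumps 5 from row 1; 5 bumps 6 from row 2; 6 starts row 3. P = [[2], [5], [6]].
Insert 4: appended to row 1. P = [[2, 4], [5], [6]].
Insert 1: 1 bumps 2 from row 1; 2 bumps 5 from row 2; 5 bumps 6 from row 3; 6 starts row 4. P = [[1, 4], [2], [5], [6]].
Insert 3: 3 bumps 4 from row 1; 4 appends to row 2. P = [[1, 3], [2, 4], [5], [6]].

So P = [[1, 3], [2, 4], [5], [6]], Q = [[1, 4], [2, 6], [3], [5]].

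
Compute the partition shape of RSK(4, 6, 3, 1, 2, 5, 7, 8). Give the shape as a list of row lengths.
[5, 2, 1]

RSK row insertion gives P = [[1, 2, 5, 7, 8], [3, 6], [4]], which has shape [5, 2, 1].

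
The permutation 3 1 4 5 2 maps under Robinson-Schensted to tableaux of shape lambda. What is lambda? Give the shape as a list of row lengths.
[3, 2]

Row-insert each entry into an empty tableau.

After inserting 3: P = [[3]].
After inserting 1: P = [[1], [3]].
After inserting 4: P = [[1, 4], [3]].
After inserting 5: P = [[1, 4, 5], [3]].
After inserting 2: P = [[1, 2, 5], [3, 4]].

The final insertion tableau P = [[1, 2, 5], [3, 4]] has shape [3, 2].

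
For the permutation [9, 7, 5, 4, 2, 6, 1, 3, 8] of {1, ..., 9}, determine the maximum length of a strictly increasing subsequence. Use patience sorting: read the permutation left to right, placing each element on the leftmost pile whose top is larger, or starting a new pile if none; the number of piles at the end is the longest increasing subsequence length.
9: new pile. tops = [9]
7: onto pile 1 (replacing 9). tops = [7]
5: onto pile 1 (replacing 7). tops = [5]
4: onto pile 1 (replacing 5). tops = [4]
2: onto pile 1 (replacing 4). tops = [2]
6: new pile. tops = [2, 6]
1: onto pile 1 (replacing 2). tops = [1, 6]
3: onto pile 2 (replacing 6). tops = [1, 3]
8: new pile. tops = [1, 3, 8]

3 piles, so the longest increasing subsequence has length 3.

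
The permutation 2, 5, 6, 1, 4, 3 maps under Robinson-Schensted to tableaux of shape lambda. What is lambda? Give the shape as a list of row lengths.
[3, 2, 1]

Row-insert each entry into an empty tableau.

After inserting 2: P = [[2]].
After inserting 5: P = [[2, 5]].
After inserting 6: P = [[2, 5, 6]].
After inserting 1: P = [[1, 5, 6], [2]].
After inserting 4: P = [[1, 4, 6], [2, 5]].
After inserting 3: P = [[1, 3, 6], [2, 4], [5]].

The final insertion tableau P = [[1, 3, 6], [2, 4], [5]] has shape [3, 2, 1].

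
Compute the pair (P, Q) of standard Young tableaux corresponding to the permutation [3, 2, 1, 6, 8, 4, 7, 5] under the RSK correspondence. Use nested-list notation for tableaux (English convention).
Insert each entry of the permutation into P by Schensted row insertion, recording in Q the position of each new cell.

Insert 3: appended to row 1. P = [[3]].
Insert 2: 2 bumps 3 from row 1; 3 starts row 2. P = [[2], [3]].
Insert 1: 1 bumps 2 from row 1; 2 bumps 3 from row 2; 3 starts row 3. P = [[1], [2], [3]].
Insert 6: appended to row 1. P = [[1, 6], [2], [3]].
Insert 8: appended to row 1. P = [[1, 6, 8], [2], [3]].
Insert 4: 4 bumps 6 from row 1; 6 appends to row 2. P = [[1, 4, 8], [2, 6], [3]].
Insert 7: 7 bumps 8 from row 1; 8 appends to row 2. P = [[1, 4, 7], [2, 6, 8], [3]].
Insert 5: 5 bumps 7 from row 1; 7 bumps 8 from row 2; 8 appends to row 3. P = [[1, 4, 5], [2, 6, 7], [3, 8]].

So P = [[1, 4, 5], [2, 6, 7], [3, 8]], Q = [[1, 4, 5], [2, 6, 7], [3, 8]].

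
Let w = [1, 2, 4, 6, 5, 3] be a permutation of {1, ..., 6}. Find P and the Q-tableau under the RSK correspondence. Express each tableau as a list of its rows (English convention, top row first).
Insert each entry of the permutation into P by Schensted row insertion, recording in Q the position of each new cell.

Insert 1: appended to row 1. P = [[1]].
Insert 2: appended to row 1. P = [[1, 2]].
Insert 4: appended to row 1. P = [[1, 2, 4]].
Insert 6: appended to row 1. P = [[1, 2, 4, 6]].
Insert 5: 5 bumps 6 from row 1; 6 starts row 2. P = [[1, 2, 4, 5], [6]].
Insert 3: 3 bumps 4 from row 1; 4 bumps 6 from row 2; 6 starts row 3. P = [[1, 2, 3, 5], [4], [6]].

So P = [[1, 2, 3, 5], [4], [6]], Q = [[1, 2, 3, 4], [5], [6]].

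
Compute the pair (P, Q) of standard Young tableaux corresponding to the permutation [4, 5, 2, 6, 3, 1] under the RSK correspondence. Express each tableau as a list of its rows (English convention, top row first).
P = [[1, 3, 6], [2, 5], [4]], Q = [[1, 2, 4], [3, 5], [6]]

Insert each entry of the permutation into P by Schensted row insertion, recording in Q the position of each new cell.

Insert 4: appended to row 1. P = [[4]].
Insert 5: appended to row 1. P = [[4, 5]].
Insert 2: 2 bumps 4 from row 1; 4 starts row 2. P = [[2, 5], [4]].
Insert 6: appended to row 1. P = [[2, 5, 6], [4]].
Insert 3: 3 bumps 5 from row 1; 5 appends to row 2. P = [[2, 3, 6], [4, 5]].
Insert 1: 1 bumps 2 from row 1; 2 bumps 4 from row 2; 4 starts row 3. P = [[1, 3, 6], [2, 5], [4]].

So P = [[1, 3, 6], [2, 5], [4]], Q = [[1, 2, 4], [3, 5], [6]].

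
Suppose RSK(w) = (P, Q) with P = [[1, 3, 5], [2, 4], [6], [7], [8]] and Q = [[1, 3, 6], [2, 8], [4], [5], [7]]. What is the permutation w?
Reverse the RSK construction: for i from n down to 1, find the cell of Q containing i, remove the entry at that cell from P, and reverse-bump it up through P; the value ejected from row 1 is w(i).

Step i=8: Q has 8 at row 2, column 2; remove 4 from row 2 of P and reverse-bump: 4 enters row 1 and ejects 3. So w(8) = 3. P is now [[1, 4, 5], [2], [6], [7], [8]].
Step i=7: Q has 7 at row 5, column 1; remove 8 from row 5 of P and reverse-bump: 8 enters row 4 and ejects 7; 7 enters row 3 and ejects 6; 6 enters row 2 and ejects 2; 2 enters row 1 and ejects 1. So w(7) = 1. P is now [[2, 4, 5], [6], [7], [8]].
Step i=6: Q has 6 at row 1, column 3; remove that cell from P, ejecting 5. So w(6) = 5. P is now [[2, 4], [6], [7], [8]].
Step i=5: Q has 5 at row 4, column 1; remove 8 from row 4 of P and reverse-bump: 8 enters row 3 and ejects 7; 7 enters row 2 and ejects 6; 6 enters row 1 and ejects 4. So w(5) = 4. P is now [[2, 6], [7], [8]].
Step i=4: Q has 4 at row 3, column 1; remove 8 from row 3 of P and reverse-bump: 8 enters row 2 and ejects 7; 7 enters row 1 and ejects 6. So w(4) = 6. P is now [[2, 7], [8]].
Step i=3: Q has 3 at row 1, column 2; remove that cell from P, ejecting 7. So w(3) = 7. P is now [[2], [8]].
Step i=2: Q has 2 at row 2, column 1; remove 8 from row 2 of P and reverse-bump: 8 enters row 1 and ejects 2. So w(2) = 2. P is now [[8]].
Step i=1: Q has 1 at row 1, column 1; remove that cell from P, ejecting 8. So w(1) = 8. P is now [].

So w = 8 2 7 6 4 5 1 3.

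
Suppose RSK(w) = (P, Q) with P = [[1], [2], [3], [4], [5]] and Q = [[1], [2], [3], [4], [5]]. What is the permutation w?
5 4 3 2 1

Reverse the RSK construction: for i from n down to 1, find the cell of Q containing i, remove the entry at that cell from P, and reverse-bump it up through P; the value ejected from row 1 is w(i).

Step i=5: Q has 5 at row 5, column 1; remove 5 from row 5 of P and reverse-bump: 5 enters row 4 and ejects 4; 4 enters row 3 and ejects 3; 3 enters row 2 and ejects 2; 2 enters row 1 and ejects 1. So w(5) = 1. P is now [[2], [3], [4], [5]].
Step i=4: Q has 4 at row 4, column 1; remove 5 from row 4 of P and reverse-bump: 5 enters row 3 and ejects 4; 4 enters row 2 and ejects 3; 3 enters row 1 and ejects 2. So w(4) = 2. P is now [[3], [4], [5]].
Step i=3: Q has 3 at row 3, column 1; remove 5 from row 3 of P and reverse-bump: 5 enters row 2 and ejects 4; 4 enters row 1 and ejects 3. So w(3) = 3. P is now [[4], [5]].
Step i=2: Q has 2 at row 2, column 1; remove 5 from row 2 of P and reverse-bump: 5 enters row 1 and ejects 4. So w(2) = 4. P is now [[5]].
Step i=1: Q has 1 at row 1, column 1; remove that cell from P, ejecting 5. So w(1) = 5. P is now [].

So w = 5 4 3 2 1.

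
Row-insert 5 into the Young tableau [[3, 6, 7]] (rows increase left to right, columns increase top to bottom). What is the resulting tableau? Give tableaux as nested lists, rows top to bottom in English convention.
In row 1, 5 replaces 6 (the leftmost entry greater than 5); 6 is bumped to row 2. 6 starts a new row 2. The new tableau is [[3, 5, 7], [6]].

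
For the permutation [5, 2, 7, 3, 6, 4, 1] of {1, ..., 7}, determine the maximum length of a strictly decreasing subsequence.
4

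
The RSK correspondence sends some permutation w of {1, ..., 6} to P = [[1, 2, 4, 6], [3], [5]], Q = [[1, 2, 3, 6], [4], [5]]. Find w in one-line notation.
1 3 5 4 2 6

Reverse the RSK construction: for i from n down to 1, find the cell of Q containing i, remove the entry at that cell from P, and reverse-bump it up through P; the value ejected from row 1 is w(i).

Step i=6: Q has 6 at row 1, column 4; remove that cell from P, ejecting 6. So w(6) = 6. P is now [[1, 2, 4], [3], [5]].
Step i=5: Q has 5 at row 3, column 1; remove 5 from row 3 of P and reverse-bump: 5 enters row 2 and ejects 3; 3 enters row 1 and ejects 2. So w(5) = 2. P is now [[1, 3, 4], [5]].
Step i=4: Q has 4 at row 2, column 1; remove 5 from row 2 of P and reverse-bump: 5 enters row 1 and ejects 4. So w(4) = 4. P is now [[1, 3, 5]].
Step i=3: Q has 3 at row 1, column 3; remove that cell from P, ejecting 5. So w(3) = 5. P is now [[1, 3]].
Step i=2: Q has 2 at row 1, column 2; remove that cell from P, ejecting 3. So w(2) = 3. P is now [[1]].
Step i=1: Q has 1 at row 1, column 1; remove that cell from P, ejecting 1. So w(1) = 1. P is now [].

So w = 1 3 5 4 2 6.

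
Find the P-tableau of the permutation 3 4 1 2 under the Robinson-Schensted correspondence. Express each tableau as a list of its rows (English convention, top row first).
Insert 3: appended to row 1. P = [[3]].
Insert 4: appended to row 1. P = [[3, 4]].
Insert 1: 1 bumps 3 from row 1; 3 starts row 2. P = [[1, 4], [3]].
Insert 2: 2 bumps 4 from row 1; 4 appends to row 2. P = [[1, 2], [3, 4]].

So P = [[1, 2], [3, 4]].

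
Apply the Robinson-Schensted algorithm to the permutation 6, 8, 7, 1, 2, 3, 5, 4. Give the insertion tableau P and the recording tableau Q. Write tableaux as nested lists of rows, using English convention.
P = [[1, 2, 3, 4], [5, 7], [6], [8]], Q = [[1, 2, 6, 7], [3, 5], [4], [8]]

Insert each entry of the permutation into P by Schensted row insertion, recording in Q the position of each new cell.

Insert 6: appended to row 1. P = [[6]].
Insert 8: appended to row 1. P = [[6, 8]].
Insert 7: 7 bumps 8 from row 1; 8 starts row 2. P = [[6, 7], [8]].
Insert 1: 1 bumps 6 from row 1; 6 bumps 8 from row 2; 8 starts row 3. P = [[1, 7], [6], [8]].
Insert 2: 2 bumps 7 from row 1; 7 appends to row 2. P = [[1, 2], [6, 7], [8]].
Insert 3: appended to row 1. P = [[1, 2, 3], [6, 7], [8]].
Insert 5: appended to row 1. P = [[1, 2, 3, 5], [6, 7], [8]].
Insert 4: 4 bumps 5 from row 1; 5 bumps 6 from row 2; 6 bumps 8 from row 3; 8 starts row 4. P = [[1, 2, 3, 4], [5, 7], [6], [8]].

So P = [[1, 2, 3, 4], [5, 7], [6], [8]], Q = [[1, 2, 6, 7], [3, 5], [4], [8]].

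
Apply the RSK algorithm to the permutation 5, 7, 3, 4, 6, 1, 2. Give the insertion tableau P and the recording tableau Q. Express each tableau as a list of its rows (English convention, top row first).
P = [[1, 2, 6], [3, 4], [5, 7]], Q = [[1, 2, 5], [3, 4], [6, 7]]

Insert each entry of the permutation into P by Schensted row insertion, recording in Q the position of each new cell.

Insert 5: appended to row 1. P = [[5]].
Insert 7: appended to row 1. P = [[5, 7]].
Insert 3: 3 bumps 5 from row 1; 5 starts row 2. P = [[3, 7], [5]].
Insert 4: 4 bumps 7 from row 1; 7 appends to row 2. P = [[3, 4], [5, 7]].
Insert 6: appended to row 1. P = [[3, 4, 6], [5, 7]].
Insert 1: 1 bumps 3 from row 1; 3 bumps 5 from row 2; 5 starts row 3. P = [[1, 4, 6], [3, 7], [5]].
Insert 2: 2 bumps 4 from row 1; 4 bumps 7 from row 2; 7 appends to row 3. P = [[1, 2, 6], [3, 4], [5, 7]].

So P = [[1, 2, 6], [3, 4], [5, 7]], Q = [[1, 2, 5], [3, 4], [6, 7]].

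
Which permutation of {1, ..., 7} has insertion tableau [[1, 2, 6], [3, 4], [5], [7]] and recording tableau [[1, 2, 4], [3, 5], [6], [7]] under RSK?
3 5 1 7 6 4 2

Reverse the RSK construction: for i from n down to 1, find the cell of Q containing i, remove the entry at that cell from P, and reverse-bump it up through P; the value ejected from row 1 is w(i).

Step i=7: Q has 7 at row 4, column 1; remove 7 from row 4 of P and reverse-bump: 7 enters row 3 and ejects 5; 5 enters row 2 and ejects 4; 4 enters row 1 and ejects 2. So w(7) = 2. P is now [[1, 4, 6], [3, 5], [7]].
Step i=6: Q has 6 at row 3, column 1; remove 7 from row 3 of P and reverse-bump: 7 enters row 2 and ejects 5; 5 enters row 1 and ejects 4. So w(6) = 4. P is now [[1, 5, 6], [3, 7]].
Step i=5: Q has 5 at row 2, column 2; remove 7 from row 2 of P and reverse-bump: 7 enters row 1 and ejects 6. So w(5) = 6. P is now [[1, 5, 7], [3]].
Step i=4: Q has 4 at row 1, column 3; remove that cell from P, ejecting 7. So w(4) = 7. P is now [[1, 5], [3]].
Step i=3: Q has 3 at row 2, column 1; remove 3 from row 2 of P and reverse-bump: 3 enters row 1 and ejects 1. So w(3) = 1. P is now [[3, 5]].
Step i=2: Q has 2 at row 1, column 2; remove that cell from P, ejecting 5. So w(2) = 5. P is now [[3]].
Step i=1: Q has 1 at row 1, column 1; remove that cell from P, ejecting 3. So w(1) = 3. P is now [].

So w = 3 5 1 7 6 4 2.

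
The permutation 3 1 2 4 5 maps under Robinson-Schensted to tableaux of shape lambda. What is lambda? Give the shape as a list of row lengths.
[4, 1]

Row-insert each entry into an empty tableau.

After inserting 3: P = [[3]].
After inserting 1: P = [[1], [3]].
After inserting 2: P = [[1, 2], [3]].
After inserting 4: P = [[1, 2, 4], [3]].
After inserting 5: P = [[1, 2, 4, 5], [3]].

The final insertion tableau P = [[1, 2, 4, 5], [3]] has shape [4, 1].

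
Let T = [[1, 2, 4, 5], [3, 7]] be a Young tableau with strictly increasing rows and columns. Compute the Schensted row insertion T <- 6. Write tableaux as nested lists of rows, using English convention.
[[1, 2, 4, 5, 6], [3, 7]]

6 is larger than every entry of row 1, so it is appended to row 1. The new tableau is [[1, 2, 4, 5, 6], [3, 7]].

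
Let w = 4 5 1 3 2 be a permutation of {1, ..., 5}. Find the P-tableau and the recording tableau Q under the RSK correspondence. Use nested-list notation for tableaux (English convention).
P = [[1, 2], [3, 5], [4]], Q = [[1, 2], [3, 4], [5]]

Insert each entry of the permutation into P by Schensted row insertion, recording in Q the position of each new cell.

Insert 4: appended to row 1. P = [[4]].
Insert 5: appended to row 1. P = [[4, 5]].
Insert 1: 1 bumps 4 from row 1; 4 starts row 2. P = [[1, 5], [4]].
Insert 3: 3 bumps 5 from row 1; 5 appends to row 2. P = [[1, 3], [4, 5]].
Insert 2: 2 bumps 3 from row 1; 3 bumps 4 from row 2; 4 starts row 3. P = [[1, 2], [3, 5], [4]].

So P = [[1, 2], [3, 5], [4]], Q = [[1, 2], [3, 4], [5]].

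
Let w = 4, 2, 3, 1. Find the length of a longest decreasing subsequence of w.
3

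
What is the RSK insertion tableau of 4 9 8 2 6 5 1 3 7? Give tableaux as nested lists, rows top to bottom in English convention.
P = [[1, 3, 7], [2, 5], [4, 6], [8], [9]]

Insert 4: appended to row 1. P = [[4]].
Insert 9: appended to row 1. P = [[4, 9]].
Insert 8: 8 bumps 9 from row 1; 9 starts row 2. P = [[4, 8], [9]].
Insert 2: 2 bumps 4 from row 1; 4 bumps 9 from row 2; 9 starts row 3. P = [[2, 8], [4], [9]].
Insert 6: 6 bumps 8 from row 1; 8 appends to row 2. P = [[2, 6], [4, 8], [9]].
Insert 5: 5 bumps 6 from row 1; 6 bumps 8 from row 2; 8 bumps 9 from row 3; 9 starts row 4. P = [[2, 5], [4, 6], [8], [9]].
Insert 1: 1 bumps 2 from row 1; 2 bumps 4 from row 2; 4 bumps 8 from row 3; 8 bumps 9 from row 4; 9 starts row 5. P = [[1, 5], [2, 6], [4], [8], [9]].
Insert 3: 3 bumps 5 from row 1; 5 bumps 6 from row 2; 6 appends to row 3. P = [[1, 3], [2, 5], [4, 6], [8], [9]].
Insert 7: appended to row 1. P = [[1, 3, 7], [2, 5], [4, 6], [8], [9]].

So P = [[1, 3, 7], [2, 5], [4, 6], [8], [9]].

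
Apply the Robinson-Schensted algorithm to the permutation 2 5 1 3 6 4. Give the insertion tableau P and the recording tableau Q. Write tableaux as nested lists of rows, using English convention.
Insert each entry of the permutation into P by Schensted row insertion, recording in Q the position of each new cell.

Insert 2: appended to row 1. P = [[2]].
Insert 5: appended to row 1. P = [[2, 5]].
Insert 1: 1 bumps 2 from row 1; 2 starts row 2. P = [[1, 5], [2]].
Insert 3: 3 bumps 5 from row 1; 5 appends to row 2. P = [[1, 3], [2, 5]].
Insert 6: appended to row 1. P = [[1, 3, 6], [2, 5]].
Insert 4: 4 bumps 6 from row 1; 6 appends to row 2. P = [[1, 3, 4], [2, 5, 6]].

So P = [[1, 3, 4], [2, 5, 6]], Q = [[1, 2, 5], [3, 4, 6]].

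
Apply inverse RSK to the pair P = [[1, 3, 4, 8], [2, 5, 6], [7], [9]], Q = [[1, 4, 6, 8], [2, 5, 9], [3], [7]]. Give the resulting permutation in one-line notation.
9 2 1 7 5 6 3 8 4

Reverse the RSK construction: for i from n down to 1, find the cell of Q containing i, remove the entry at that cell from P, and reverse-bump it up through P; the value ejected from row 1 is w(i).

Step i=9: Q has 9 at row 2, column 3; remove 6 from row 2 of P and reverse-bump: 6 enters row 1 and ejects 4. So w(9) = 4. P is now [[1, 3, 6, 8], [2, 5], [7], [9]].
Step i=8: Q has 8 at row 1, column 4; remove that cell from P, ejecting 8. So w(8) = 8. P is now [[1, 3, 6], [2, 5], [7], [9]].
Step i=7: Q has 7 at row 4, column 1; remove 9 from row 4 of P and reverse-bump: 9 enters row 3 and ejects 7; 7 enters row 2 and ejects 5; 5 enters row 1 and ejects 3. So w(7) = 3. P is now [[1, 5, 6], [2, 7], [9]].
Step i=6: Q has 6 at row 1, column 3; remove that cell from P, ejecting 6. So w(6) = 6. P is now [[1, 5], [2, 7], [9]].
Step i=5: Q has 5 at row 2, column 2; remove 7 from row 2 of P and reverse-bump: 7 enters row 1 and ejects 5. So w(5) = 5. P is now [[1, 7], [2], [9]].
Step i=4: Q has 4 at row 1, column 2; remove that cell from P, ejecting 7. So w(4) = 7. P is now [[1], [2], [9]].
Step i=3: Q has 3 at row 3, column 1; remove 9 from row 3 of P and reverse-bump: 9 enters row 2 and ejects 2; 2 enters row 1 and ejects 1. So w(3) = 1. P is now [[2], [9]].
Step i=2: Q has 2 at row 2, column 1; remove 9 from row 2 of P and reverse-bump: 9 enters row 1 and ejects 2. So w(2) = 2. P is now [[9]].
Step i=1: Q has 1 at row 1, column 1; remove that cell from P, ejecting 9. So w(1) = 9. P is now [].

So w = 9 2 1 7 5 6 3 8 4.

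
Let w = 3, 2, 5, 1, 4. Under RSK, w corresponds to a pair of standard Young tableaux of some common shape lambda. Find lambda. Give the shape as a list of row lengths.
[2, 2, 1]

RSK row insertion gives P = [[1, 4], [2, 5], [3]], which has shape [2, 2, 1].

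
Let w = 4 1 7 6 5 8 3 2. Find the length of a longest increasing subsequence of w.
3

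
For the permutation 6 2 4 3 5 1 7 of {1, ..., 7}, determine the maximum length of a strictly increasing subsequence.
4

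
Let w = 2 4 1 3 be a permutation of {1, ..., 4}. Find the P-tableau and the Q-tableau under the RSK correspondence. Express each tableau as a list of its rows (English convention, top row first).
P = [[1, 3], [2, 4]], Q = [[1, 2], [3, 4]]

Insert each entry of the permutation into P by Schensted row insertion, recording in Q the position of each new cell.

Insert 2: appended to row 1. P = [[2]], Q = [[1]].
Insert 4: appended to row 1. P = [[2, 4]], Q = [[1, 2]].
Insert 1: 1 bumps 2 from row 1; 2 starts row 2. P = [[1, 4], [2]], Q = [[1, 2], [3]].
Insert 3: 3 bumps 4 from row 1; 4 appends to row 2. P = [[1, 3], [2, 4]], Q = [[1, 2], [3, 4]].

So P = [[1, 3], [2, 4]], Q = [[1, 2], [3, 4]].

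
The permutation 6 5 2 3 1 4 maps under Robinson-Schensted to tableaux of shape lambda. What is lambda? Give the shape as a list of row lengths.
[3, 1, 1, 1]

Row-insert each entry into an empty tableau.

After inserting 6: P = [[6]].
After inserting 5: P = [[5], [6]].
After inserting 2: P = [[2], [5], [6]].
After inserting 3: P = [[2, 3], [5], [6]].
After inserting 1: P = [[1, 3], [2], [5], [6]].
After inserting 4: P = [[1, 3, 4], [2], [5], [6]].

The final insertion tableau P = [[1, 3, 4], [2], [5], [6]] has shape [3, 1, 1, 1].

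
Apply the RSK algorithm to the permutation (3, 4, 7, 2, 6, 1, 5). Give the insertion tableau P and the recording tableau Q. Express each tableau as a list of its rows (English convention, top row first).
Insert each entry of the permutation into P by Schensted row insertion, recording in Q the position of each new cell.

Insert 3: appended to row 1. P = [[3]].
Insert 4: appended to row 1. P = [[3, 4]].
Insert 7: appended to row 1. P = [[3, 4, 7]].
Insert 2: 2 bumps 3 from row 1; 3 starts row 2. P = [[2, 4, 7], [3]].
Insert 6: 6 bumps 7 from row 1; 7 appends to row 2. P = [[2, 4, 6], [3, 7]].
Insert 1: 1 bumps 2 from row 1; 2 bumps 3 from row 2; 3 starts row 3. P = [[1, 4, 6], [2, 7], [3]].
Insert 5: 5 bumps 6 from row 1; 6 bumps 7 from row 2; 7 appends to row 3. P = [[1, 4, 5], [2, 6], [3, 7]].

So P = [[1, 4, 5], [2, 6], [3, 7]], Q = [[1, 2, 3], [4, 5], [6, 7]].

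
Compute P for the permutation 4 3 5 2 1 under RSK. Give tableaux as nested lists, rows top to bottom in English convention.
After inserting 4: P = [[4]].
After inserting 3: P = [[3], [4]].
After inserting 5: P = [[3, 5], [4]].
After inserting 2: P = [[2, 5], [3], [4]].
After inserting 1: P = [[1, 5], [2], [3], [4]].

So P = [[1, 5], [2], [3], [4]].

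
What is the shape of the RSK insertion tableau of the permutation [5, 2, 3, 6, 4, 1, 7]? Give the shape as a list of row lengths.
[4, 2, 1]

Row-insert each entry into an empty tableau.

After inserting 5: P = [[5]].
After inserting 2: P = [[2], [5]].
After inserting 3: P = [[2, 3], [5]].
After inserting 6: P = [[2, 3, 6], [5]].
After inserting 4: P = [[2, 3, 4], [5, 6]].
After inserting 1: P = [[1, 3, 4], [2, 6], [5]].
After inserting 7: P = [[1, 3, 4, 7], [2, 6], [5]].

The final insertion tableau P = [[1, 3, 4, 7], [2, 6], [5]] has shape [4, 2, 1].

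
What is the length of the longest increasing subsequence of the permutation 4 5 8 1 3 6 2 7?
4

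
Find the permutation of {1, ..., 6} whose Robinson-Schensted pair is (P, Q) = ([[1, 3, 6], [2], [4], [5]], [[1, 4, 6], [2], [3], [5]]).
5 4 2 3 1 6

Reverse RSK: for i = n, n-1, ..., 1, locate i in Q, remove the corresponding corner cell from P, and reverse-bump its entry up through P; the value ejected from row 1 is w(i).

So w = 5 4 2 3 1 6.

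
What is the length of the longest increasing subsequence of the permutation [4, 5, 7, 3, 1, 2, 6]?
3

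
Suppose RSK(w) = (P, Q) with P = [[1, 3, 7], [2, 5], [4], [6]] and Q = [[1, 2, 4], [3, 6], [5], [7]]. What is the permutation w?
4 6 5 7 2 3 1

Reverse the RSK construction: for i from n down to 1, find the cell of Q containing i, remove the entry at that cell from P, and reverse-bump it up through P; the value ejected from row 1 is w(i).

Step i=7: Q has 7 at row 4, column 1; remove 6 from row 4 of P and reverse-bump: 6 enters row 3 and ejects 4; 4 enters row 2 and ejects 2; 2 enters row 1 and ejects 1. So w(7) = 1. P is now [[2, 3, 7], [4, 5], [6]].
Step i=6: Q has 6 at row 2, column 2; remove 5 from row 2 of P and reverse-bump: 5 enters row 1 and ejects 3. So w(6) = 3. P is now [[2, 5, 7], [4], [6]].
Step i=5: Q has 5 at row 3, column 1; remove 6 from row 3 of P and reverse-bump: 6 enters row 2 and ejects 4; 4 enters row 1 and ejects 2. So w(5) = 2. P is now [[4, 5, 7], [6]].
Step i=4: Q has 4 at row 1, column 3; remove that cell from P, ejecting 7. So w(4) = 7. P is now [[4, 5], [6]].
Step i=3: Q has 3 at row 2, column 1; remove 6 from row 2 of P and reverse-bump: 6 enters row 1 and ejects 5. So w(3) = 5. P is now [[4, 6]].
Step i=2: Q has 2 at row 1, column 2; remove that cell from P, ejecting 6. So w(2) = 6. P is now [[4]].
Step i=1: Q has 1 at row 1, column 1; remove that cell from P, ejecting 4. So w(1) = 4. P is now [].

So w = 4 6 5 7 2 3 1.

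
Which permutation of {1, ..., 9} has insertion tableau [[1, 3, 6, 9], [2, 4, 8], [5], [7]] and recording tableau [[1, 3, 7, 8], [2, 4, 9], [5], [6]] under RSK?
Reverse the RSK construction: for i from n down to 1, find the cell of Q containing i, remove the entry at that cell from P, and reverse-bump it up through P; the value ejected from row 1 is w(i).

Step i=9: Q has 9 at row 2, column 3; remove 8 from row 2 of P and reverse-bump: 8 enters row 1 and ejects 6. So w(9) = 6. P is now [[1, 3, 8, 9], [2, 4], [5], [7]].
Step i=8: Q has 8 at row 1, column 4; remove that cell from P, ejecting 9. So w(8) = 9. P is now [[1, 3, 8], [2, 4], [5], [7]].
Step i=7: Q has 7 at row 1, column 3; remove that cell from P, ejecting 8. So w(7) = 8. P is now [[1, 3], [2, 4], [5], [7]].
Step i=6: Q has 6 at row 4, column 1; remove 7 from row 4 of P and reverse-bump: 7 enters row 3 and ejects 5; 5 enters row 2 and ejects 4; 4 enters row 1 and ejects 3. So w(6) = 3. P is now [[1, 4], [2, 5], [7]].
Step i=5: Q has 5 at row 3, column 1; remove 7 from row 3 of P and reverse-bump: 7 enters row 2 and ejects 5; 5 enters row 1 and ejects 4. So w(5) = 4. P is now [[1, 5], [2, 7]].
Step i=4: Q has 4 at row 2, column 2; remove 7 from row 2 of P and reverse-bump: 7 enters row 1 and ejects 5. So w(4) = 5. P is now [[1, 7], [2]].
Step i=3: Q has 3 at row 1, column 2; remove that cell from P, ejecting 7. So w(3) = 7. P is now [[1], [2]].
Step i=2: Q has 2 at row 2, column 1; remove 2 from row 2 of P and reverse-bump: 2 enters row 1 and ejects 1. So w(2) = 1. P is now [[2]].
Step i=1: Q has 1 at row 1, column 1; remove that cell from P, ejecting 2. So w(1) = 2. P is now [].

So w = 2 1 7 5 4 3 8 9 6.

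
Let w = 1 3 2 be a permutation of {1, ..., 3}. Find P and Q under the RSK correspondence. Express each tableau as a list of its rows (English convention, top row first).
Insert each entry of the permutation into P by Schensted row insertion, recording in Q the position of each new cell.

Insert 1: appended to row 1. P = [[1]].
Insert 3: appended to row 1. P = [[1, 3]].
Insert 2: 2 bumps 3 from row 1; 3 starts row 2. P = [[1, 2], [3]].

So P = [[1, 2], [3]], Q = [[1, 2], [3]].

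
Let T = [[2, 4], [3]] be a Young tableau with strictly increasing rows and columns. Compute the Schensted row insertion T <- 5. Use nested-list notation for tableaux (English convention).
[[2, 4, 5], [3]]

5 is larger than every entry of row 1, so it is appended to row 1. The new tableau is [[2, 4, 5], [3]].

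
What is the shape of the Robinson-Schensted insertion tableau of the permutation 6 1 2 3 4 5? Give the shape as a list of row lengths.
Row-insert each entry into an empty tableau.

After inserting 6: P = [[6]].
After inserting 1: P = [[1], [6]].
After inserting 2: P = [[1, 2], [6]].
After inserting 3: P = [[1, 2, 3], [6]].
After inserting 4: P = [[1, 2, 3, 4], [6]].
After inserting 5: P = [[1, 2, 3, 4, 5], [6]].

The final insertion tableau P = [[1, 2, 3, 4, 5], [6]] has shape [5, 1].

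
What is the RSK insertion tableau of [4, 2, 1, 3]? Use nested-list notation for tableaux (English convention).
P = [[1, 3], [2], [4]]

Insert 4: appended to row 1. P = [[4]].
Insert 2: 2 bumps 4 from row 1; 4 starts row 2. P = [[2], [4]].
Insert 1: 1 bumps 2 from row 1; 2 bumps 4 from row 2; 4 starts row 3. P = [[1], [2], [4]].
Insert 3: appended to row 1. P = [[1, 3], [2], [4]].

So P = [[1, 3], [2], [4]].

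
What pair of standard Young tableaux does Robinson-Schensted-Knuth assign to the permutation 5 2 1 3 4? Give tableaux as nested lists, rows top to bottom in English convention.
Insert each entry of the permutation into P by Schensted row insertion, recording in Q the position of each new cell.

After inserting 5: P = [[5]].
After inserting 2: P = [[2], [5]].
After inserting 1: P = [[1], [2], [5]].
After inserting 3: P = [[1, 3], [2], [5]].
After inserting 4: P = [[1, 3, 4], [2], [5]].

So P = [[1, 3, 4], [2], [5]], Q = [[1, 4, 5], [2], [3]].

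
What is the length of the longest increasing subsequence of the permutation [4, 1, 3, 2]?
2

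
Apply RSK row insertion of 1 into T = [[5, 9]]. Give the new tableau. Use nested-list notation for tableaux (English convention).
In row 1, 1 replaces 5 (the leftmost entry greater than 1); 5 is bumped to row 2. 5 starts a new row 2. The new tableau is [[1, 9], [5]].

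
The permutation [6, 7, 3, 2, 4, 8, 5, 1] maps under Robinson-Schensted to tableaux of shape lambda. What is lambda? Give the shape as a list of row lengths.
Row-insert each entry into an empty tableau.

After inserting 6: P = [[6]].
After inserting 7: P = [[6, 7]].
After inserting 3: P = [[3, 7], [6]].
After inserting 2: P = [[2, 7], [3], [6]].
After inserting 4: P = [[2, 4], [3, 7], [6]].
After inserting 8: P = [[2, 4, 8], [3, 7], [6]].
After inserting 5: P = [[2, 4, 5], [3, 7, 8], [6]].
After inserting 1: P = [[1, 4, 5], [2, 7, 8], [3], [6]].

The final insertion tableau P = [[1, 4, 5], [2, 7, 8], [3], [6]] has shape [3, 3, 1, 1].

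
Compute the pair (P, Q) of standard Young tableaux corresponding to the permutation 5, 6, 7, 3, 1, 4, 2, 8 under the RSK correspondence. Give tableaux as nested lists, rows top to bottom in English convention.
Insert each entry of the permutation into P by Schensted row insertion, recording in Q the position of each new cell.

Insert 5: appended to row 1. P = [[5]], Q = [[1]].
Insert 6: appended to row 1. P = [[5, 6]], Q = [[1, 2]].
Insert 7: appended to row 1. P = [[5, 6, 7]], Q = [[1, 2, 3]].
Insert 3: 3 bumps 5 from row 1; 5 starts row 2. P = [[3, 6, 7], [5]], Q = [[1, 2, 3], [4]].
Insert 1: 1 bumps 3 from row 1; 3 bumps 5 from row 2; 5 starts row 3. P = [[1, 6, 7], [3], [5]], Q = [[1, 2, 3], [4], [5]].
Insert 4: 4 bumps 6 from row 1; 6 appends to row 2. P = [[1, 4, 7], [3, 6], [5]], Q = [[1, 2, 3], [4, 6], [5]].
Insert 2: 2 bumps 4 from row 1; 4 bumps 6 from row 2; 6 appends to row 3. P = [[1, 2, 7], [3, 4], [5, 6]], Q = [[1, 2, 3], [4, 6], [5, 7]].
Insert 8: appended to row 1. P = [[1, 2, 7, 8], [3, 4], [5, 6]], Q = [[1, 2, 3, 8], [4, 6], [5, 7]].

So P = [[1, 2, 7, 8], [3, 4], [5, 6]], Q = [[1, 2, 3, 8], [4, 6], [5, 7]].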